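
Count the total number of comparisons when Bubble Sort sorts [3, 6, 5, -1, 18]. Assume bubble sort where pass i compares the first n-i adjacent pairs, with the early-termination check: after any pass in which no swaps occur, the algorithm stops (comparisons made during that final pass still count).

Pass 1: compare adjacent pairs (0,1)..(3,4) = 4 comparison(s), 2 swap(s) -> [3, 5, -1, 6, 18]
Pass 2: compare adjacent pairs (0,1)..(2,3) = 3 comparison(s), 1 swap(s) -> [3, -1, 5, 6, 18]
Pass 3: compare adjacent pairs (0,1)..(1,2) = 2 comparison(s), 1 swap(s) -> [-1, 3, 5, 6, 18]
Pass 4: compare adjacent pairs (0,1)..(0,1) = 1 comparison(s), 0 swap(s) -> [-1, 3, 5, 6, 18]
No swaps in this pass, so bubble sort stops here.
Total comparisons: 4 + 3 + 2 + 1 = 10


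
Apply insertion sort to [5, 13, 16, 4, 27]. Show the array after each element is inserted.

First element 5 is already 'sorted'
Insert 13: shifted 0 elements -> [5, 13, 16, 4, 27]
Insert 16: shifted 0 elements -> [5, 13, 16, 4, 27]
Insert 4: shifted 3 elements -> [4, 5, 13, 16, 27]
Insert 27: shifted 0 elements -> [4, 5, 13, 16, 27]


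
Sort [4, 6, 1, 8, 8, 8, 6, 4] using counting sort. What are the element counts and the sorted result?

Count array: [0, 1, 0, 0, 2, 0, 2, 0, 3]
(count[i] = number of elements equal to i)
Cumulative count: [0, 1, 1, 1, 3, 3, 5, 5, 8]
Sorted: [1, 4, 4, 6, 6, 8, 8, 8]


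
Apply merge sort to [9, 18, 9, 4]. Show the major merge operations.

Divide and conquer:
  Merge [9] + [18] -> [9, 18]
  Merge [9] + [4] -> [4, 9]
  Merge [9, 18] + [4, 9] -> [4, 9, 9, 18]


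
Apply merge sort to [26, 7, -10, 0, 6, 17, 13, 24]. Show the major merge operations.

Divide and conquer:
  Merge [26] + [7] -> [7, 26]
  Merge [-10] + [0] -> [-10, 0]
  Merge [7, 26] + [-10, 0] -> [-10, 0, 7, 26]
  Merge [6] + [17] -> [6, 17]
  Merge [13] + [24] -> [13, 24]
  Merge [6, 17] + [13, 24] -> [6, 13, 17, 24]
  Merge [-10, 0, 7, 26] + [6, 13, 17, 24] -> [-10, 0, 6, 7, 13, 17, 24, 26]


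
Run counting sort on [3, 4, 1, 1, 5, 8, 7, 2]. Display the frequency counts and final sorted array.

Count array: [0, 2, 1, 1, 1, 1, 0, 1, 1]
(count[i] = number of elements equal to i)
Cumulative count: [0, 2, 3, 4, 5, 6, 6, 7, 8]
Sorted: [1, 1, 2, 3, 4, 5, 7, 8]


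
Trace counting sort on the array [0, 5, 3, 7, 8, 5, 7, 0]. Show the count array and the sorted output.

Count array: [2, 0, 0, 1, 0, 2, 0, 2, 1]
(count[i] = number of elements equal to i)
Cumulative count: [2, 2, 2, 3, 3, 5, 5, 7, 8]
Sorted: [0, 0, 3, 5, 5, 7, 7, 8]


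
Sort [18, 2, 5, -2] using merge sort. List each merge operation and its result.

Divide and conquer:
  Merge [18] + [2] -> [2, 18]
  Merge [5] + [-2] -> [-2, 5]
  Merge [2, 18] + [-2, 5] -> [-2, 2, 5, 18]


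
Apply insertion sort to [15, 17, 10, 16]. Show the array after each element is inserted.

First element 15 is already 'sorted'
Insert 17: shifted 0 elements -> [15, 17, 10, 16]
Insert 10: shifted 2 elements -> [10, 15, 17, 16]
Insert 16: shifted 1 elements -> [10, 15, 16, 17]


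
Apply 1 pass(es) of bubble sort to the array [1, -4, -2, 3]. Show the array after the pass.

After pass 1: [-4, -2, 1, 3] (2 swaps)
Total swaps: 2


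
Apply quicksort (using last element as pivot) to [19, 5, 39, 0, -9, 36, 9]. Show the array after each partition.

Partition 1: pivot=9 at index 3 -> [5, 0, -9, 9, 39, 36, 19]
Partition 2: pivot=-9 at index 0 -> [-9, 0, 5, 9, 39, 36, 19]
Partition 3: pivot=5 at index 2 -> [-9, 0, 5, 9, 39, 36, 19]
Partition 4: pivot=19 at index 4 -> [-9, 0, 5, 9, 19, 36, 39]
Partition 5: pivot=39 at index 6 -> [-9, 0, 5, 9, 19, 36, 39]


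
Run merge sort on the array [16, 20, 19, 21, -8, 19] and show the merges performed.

Divide and conquer:
  Merge [20] + [19] -> [19, 20]
  Merge [16] + [19, 20] -> [16, 19, 20]
  Merge [-8] + [19] -> [-8, 19]
  Merge [21] + [-8, 19] -> [-8, 19, 21]
  Merge [16, 19, 20] + [-8, 19, 21] -> [-8, 16, 19, 19, 20, 21]


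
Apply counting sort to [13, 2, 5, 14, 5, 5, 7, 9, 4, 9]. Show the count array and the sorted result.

Count array: [0, 0, 1, 0, 1, 3, 0, 1, 0, 2, 0, 0, 0, 1, 1]
(count[i] = number of elements equal to i)
Cumulative count: [0, 0, 1, 1, 2, 5, 5, 6, 6, 8, 8, 8, 8, 9, 10]
Sorted: [2, 4, 5, 5, 5, 7, 9, 9, 13, 14]


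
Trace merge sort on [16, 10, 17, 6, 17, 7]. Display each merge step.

Divide and conquer:
  Merge [10] + [17] -> [10, 17]
  Merge [16] + [10, 17] -> [10, 16, 17]
  Merge [17] + [7] -> [7, 17]
  Merge [6] + [7, 17] -> [6, 7, 17]
  Merge [10, 16, 17] + [6, 7, 17] -> [6, 7, 10, 16, 17, 17]


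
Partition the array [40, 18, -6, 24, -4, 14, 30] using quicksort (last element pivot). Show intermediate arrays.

Partition 1: pivot=30 at index 5 -> [18, -6, 24, -4, 14, 30, 40]
Partition 2: pivot=14 at index 2 -> [-6, -4, 14, 18, 24, 30, 40]
Partition 3: pivot=-4 at index 1 -> [-6, -4, 14, 18, 24, 30, 40]
Partition 4: pivot=24 at index 4 -> [-6, -4, 14, 18, 24, 30, 40]


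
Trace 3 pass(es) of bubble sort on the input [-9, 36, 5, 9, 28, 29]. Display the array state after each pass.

After pass 1: [-9, 5, 9, 28, 29, 36] (4 swaps)
After pass 2: [-9, 5, 9, 28, 29, 36] (0 swaps)
After pass 3: [-9, 5, 9, 28, 29, 36] (0 swaps)
Total swaps: 4


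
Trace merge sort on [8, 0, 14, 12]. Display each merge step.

Divide and conquer:
  Merge [8] + [0] -> [0, 8]
  Merge [14] + [12] -> [12, 14]
  Merge [0, 8] + [12, 14] -> [0, 8, 12, 14]


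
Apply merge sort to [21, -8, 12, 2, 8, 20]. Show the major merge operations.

Divide and conquer:
  Merge [-8] + [12] -> [-8, 12]
  Merge [21] + [-8, 12] -> [-8, 12, 21]
  Merge [8] + [20] -> [8, 20]
  Merge [2] + [8, 20] -> [2, 8, 20]
  Merge [-8, 12, 21] + [2, 8, 20] -> [-8, 2, 8, 12, 20, 21]


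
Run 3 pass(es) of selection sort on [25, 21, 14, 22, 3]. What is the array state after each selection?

Pass 1: Select minimum 3 at index 4, swap -> [3, 21, 14, 22, 25]
Pass 2: Select minimum 14 at index 2, swap -> [3, 14, 21, 22, 25]
Pass 3: Select minimum 21 at index 2, swap -> [3, 14, 21, 22, 25]


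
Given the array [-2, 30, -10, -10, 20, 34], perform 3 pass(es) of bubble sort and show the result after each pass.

After pass 1: [-2, -10, -10, 20, 30, 34] (3 swaps)
After pass 2: [-10, -10, -2, 20, 30, 34] (2 swaps)
After pass 3: [-10, -10, -2, 20, 30, 34] (0 swaps)
Total swaps: 5


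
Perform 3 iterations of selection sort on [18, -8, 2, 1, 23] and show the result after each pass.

Pass 1: Select minimum -8 at index 1, swap -> [-8, 18, 2, 1, 23]
Pass 2: Select minimum 1 at index 3, swap -> [-8, 1, 2, 18, 23]
Pass 3: Select minimum 2 at index 2, swap -> [-8, 1, 2, 18, 23]


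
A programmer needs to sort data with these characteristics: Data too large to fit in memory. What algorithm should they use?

Best choice: External merge sort
Reason: Minimizes disk I/O by sequential reads/writes


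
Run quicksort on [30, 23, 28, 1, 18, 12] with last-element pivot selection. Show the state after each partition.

Partition 1: pivot=12 at index 1 -> [1, 12, 28, 30, 18, 23]
Partition 2: pivot=23 at index 3 -> [1, 12, 18, 23, 28, 30]
Partition 3: pivot=30 at index 5 -> [1, 12, 18, 23, 28, 30]


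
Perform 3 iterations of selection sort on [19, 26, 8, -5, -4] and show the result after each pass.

Pass 1: Select minimum -5 at index 3, swap -> [-5, 26, 8, 19, -4]
Pass 2: Select minimum -4 at index 4, swap -> [-5, -4, 8, 19, 26]
Pass 3: Select minimum 8 at index 2, swap -> [-5, -4, 8, 19, 26]


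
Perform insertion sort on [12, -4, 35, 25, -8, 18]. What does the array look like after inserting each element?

First element 12 is already 'sorted'
Insert -4: shifted 1 elements -> [-4, 12, 35, 25, -8, 18]
Insert 35: shifted 0 elements -> [-4, 12, 35, 25, -8, 18]
Insert 25: shifted 1 elements -> [-4, 12, 25, 35, -8, 18]
Insert -8: shifted 4 elements -> [-8, -4, 12, 25, 35, 18]
Insert 18: shifted 2 elements -> [-8, -4, 12, 18, 25, 35]


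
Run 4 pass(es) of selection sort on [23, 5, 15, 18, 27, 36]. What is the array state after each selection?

Pass 1: Select minimum 5 at index 1, swap -> [5, 23, 15, 18, 27, 36]
Pass 2: Select minimum 15 at index 2, swap -> [5, 15, 23, 18, 27, 36]
Pass 3: Select minimum 18 at index 3, swap -> [5, 15, 18, 23, 27, 36]
Pass 4: Select minimum 23 at index 3, swap -> [5, 15, 18, 23, 27, 36]


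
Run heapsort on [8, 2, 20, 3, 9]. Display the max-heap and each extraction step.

Build heap: [20, 9, 8, 3, 2]
Extract 20: [9, 3, 8, 2, 20]
Extract 9: [8, 3, 2, 9, 20]
Extract 8: [3, 2, 8, 9, 20]
Extract 3: [2, 3, 8, 9, 20]


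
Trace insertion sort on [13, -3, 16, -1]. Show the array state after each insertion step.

First element 13 is already 'sorted'
Insert -3: shifted 1 elements -> [-3, 13, 16, -1]
Insert 16: shifted 0 elements -> [-3, 13, 16, -1]
Insert -1: shifted 2 elements -> [-3, -1, 13, 16]


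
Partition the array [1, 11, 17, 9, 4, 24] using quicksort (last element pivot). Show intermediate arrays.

Partition 1: pivot=24 at index 5 -> [1, 11, 17, 9, 4, 24]
Partition 2: pivot=4 at index 1 -> [1, 4, 17, 9, 11, 24]
Partition 3: pivot=11 at index 3 -> [1, 4, 9, 11, 17, 24]


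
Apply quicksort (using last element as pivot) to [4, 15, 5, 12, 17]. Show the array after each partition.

Partition 1: pivot=17 at index 4 -> [4, 15, 5, 12, 17]
Partition 2: pivot=12 at index 2 -> [4, 5, 12, 15, 17]
Partition 3: pivot=5 at index 1 -> [4, 5, 12, 15, 17]


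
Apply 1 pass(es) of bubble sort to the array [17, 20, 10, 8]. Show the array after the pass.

After pass 1: [17, 10, 8, 20] (2 swaps)
Total swaps: 2


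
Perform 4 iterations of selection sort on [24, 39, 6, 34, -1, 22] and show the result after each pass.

Pass 1: Select minimum -1 at index 4, swap -> [-1, 39, 6, 34, 24, 22]
Pass 2: Select minimum 6 at index 2, swap -> [-1, 6, 39, 34, 24, 22]
Pass 3: Select minimum 22 at index 5, swap -> [-1, 6, 22, 34, 24, 39]
Pass 4: Select minimum 24 at index 4, swap -> [-1, 6, 22, 24, 34, 39]


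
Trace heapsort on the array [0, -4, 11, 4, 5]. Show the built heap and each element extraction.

Build heap: [11, 5, 0, 4, -4]
Extract 11: [5, 4, 0, -4, 11]
Extract 5: [4, -4, 0, 5, 11]
Extract 4: [0, -4, 4, 5, 11]
Extract 0: [-4, 0, 4, 5, 11]


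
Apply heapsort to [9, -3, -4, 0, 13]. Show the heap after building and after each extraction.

Build heap: [13, 9, -4, 0, -3]
Extract 13: [9, 0, -4, -3, 13]
Extract 9: [0, -3, -4, 9, 13]
Extract 0: [-3, -4, 0, 9, 13]
Extract -3: [-4, -3, 0, 9, 13]


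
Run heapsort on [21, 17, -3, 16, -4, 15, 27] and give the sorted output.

Build heap: [27, 17, 21, 16, -4, 15, -3]
Extract 27: [21, 17, 15, 16, -4, -3, 27]
Extract 21: [17, 16, 15, -3, -4, 21, 27]
Extract 17: [16, -3, 15, -4, 17, 21, 27]
Extract 16: [15, -3, -4, 16, 17, 21, 27]
Extract 15: [-3, -4, 15, 16, 17, 21, 27]
Extract -3: [-4, -3, 15, 16, 17, 21, 27]


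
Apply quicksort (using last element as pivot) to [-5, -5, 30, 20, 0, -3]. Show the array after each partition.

Partition 1: pivot=-3 at index 2 -> [-5, -5, -3, 20, 0, 30]
Partition 2: pivot=-5 at index 1 -> [-5, -5, -3, 20, 0, 30]
Partition 3: pivot=30 at index 5 -> [-5, -5, -3, 20, 0, 30]
Partition 4: pivot=0 at index 3 -> [-5, -5, -3, 0, 20, 30]


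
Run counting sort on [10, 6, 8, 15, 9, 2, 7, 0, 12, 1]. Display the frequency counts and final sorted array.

Count array: [1, 1, 1, 0, 0, 0, 1, 1, 1, 1, 1, 0, 1, 0, 0, 1]
(count[i] = number of elements equal to i)
Cumulative count: [1, 2, 3, 3, 3, 3, 4, 5, 6, 7, 8, 8, 9, 9, 9, 10]
Sorted: [0, 1, 2, 6, 7, 8, 9, 10, 12, 15]


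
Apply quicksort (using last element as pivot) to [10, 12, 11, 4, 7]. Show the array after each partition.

Partition 1: pivot=7 at index 1 -> [4, 7, 11, 10, 12]
Partition 2: pivot=12 at index 4 -> [4, 7, 11, 10, 12]
Partition 3: pivot=10 at index 2 -> [4, 7, 10, 11, 12]


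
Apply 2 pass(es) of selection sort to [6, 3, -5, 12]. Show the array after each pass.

Pass 1: Select minimum -5 at index 2, swap -> [-5, 3, 6, 12]
Pass 2: Select minimum 3 at index 1, swap -> [-5, 3, 6, 12]


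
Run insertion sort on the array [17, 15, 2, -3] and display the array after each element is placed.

First element 17 is already 'sorted'
Insert 15: shifted 1 elements -> [15, 17, 2, -3]
Insert 2: shifted 2 elements -> [2, 15, 17, -3]
Insert -3: shifted 3 elements -> [-3, 2, 15, 17]


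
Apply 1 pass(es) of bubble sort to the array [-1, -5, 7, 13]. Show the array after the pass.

After pass 1: [-5, -1, 7, 13] (1 swaps)
Total swaps: 1


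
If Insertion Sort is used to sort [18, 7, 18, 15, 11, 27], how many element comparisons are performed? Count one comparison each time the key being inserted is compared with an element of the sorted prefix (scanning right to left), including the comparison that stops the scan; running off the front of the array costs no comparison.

Insert 7: 18 > 7 (shift), reached front = 1 comparison(s) -> [7, 18, 18, 15, 11, 27]
Insert 18: 18 <= 18 (stop) = 1 comparison(s) -> [7, 18, 18, 15, 11, 27]
Insert 15: 18 > 15 (shift), 18 > 15 (shift), 7 <= 15 (stop) = 3 comparison(s) -> [7, 15, 18, 18, 11, 27]
Insert 11: 18 > 11 (shift), 18 > 11 (shift), 15 > 11 (shift), 7 <= 11 (stop) = 4 comparison(s) -> [7, 11, 15, 18, 18, 27]
Insert 27: 18 <= 27 (stop) = 1 comparison(s) -> [7, 11, 15, 18, 18, 27]
Total comparisons: 1 + 1 + 3 + 4 + 1 = 10


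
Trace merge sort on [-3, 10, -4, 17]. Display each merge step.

Divide and conquer:
  Merge [-3] + [10] -> [-3, 10]
  Merge [-4] + [17] -> [-4, 17]
  Merge [-3, 10] + [-4, 17] -> [-4, -3, 10, 17]


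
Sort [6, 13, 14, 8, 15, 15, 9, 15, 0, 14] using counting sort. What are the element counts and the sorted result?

Count array: [1, 0, 0, 0, 0, 0, 1, 0, 1, 1, 0, 0, 0, 1, 2, 3]
(count[i] = number of elements equal to i)
Cumulative count: [1, 1, 1, 1, 1, 1, 2, 2, 3, 4, 4, 4, 4, 5, 7, 10]
Sorted: [0, 6, 8, 9, 13, 14, 14, 15, 15, 15]


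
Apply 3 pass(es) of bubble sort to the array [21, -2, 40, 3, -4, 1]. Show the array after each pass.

After pass 1: [-2, 21, 3, -4, 1, 40] (4 swaps)
After pass 2: [-2, 3, -4, 1, 21, 40] (3 swaps)
After pass 3: [-2, -4, 1, 3, 21, 40] (2 swaps)
Total swaps: 9


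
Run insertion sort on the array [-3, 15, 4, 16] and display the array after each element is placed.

First element -3 is already 'sorted'
Insert 15: shifted 0 elements -> [-3, 15, 4, 16]
Insert 4: shifted 1 elements -> [-3, 4, 15, 16]
Insert 16: shifted 0 elements -> [-3, 4, 15, 16]


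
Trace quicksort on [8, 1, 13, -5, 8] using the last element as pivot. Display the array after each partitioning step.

Partition 1: pivot=8 at index 3 -> [8, 1, -5, 8, 13]
Partition 2: pivot=-5 at index 0 -> [-5, 1, 8, 8, 13]
Partition 3: pivot=8 at index 2 -> [-5, 1, 8, 8, 13]


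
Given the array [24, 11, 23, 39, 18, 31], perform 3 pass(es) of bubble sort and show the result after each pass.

After pass 1: [11, 23, 24, 18, 31, 39] (4 swaps)
After pass 2: [11, 23, 18, 24, 31, 39] (1 swaps)
After pass 3: [11, 18, 23, 24, 31, 39] (1 swaps)
Total swaps: 6


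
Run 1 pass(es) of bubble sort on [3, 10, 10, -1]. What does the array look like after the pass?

After pass 1: [3, 10, -1, 10] (1 swaps)
Total swaps: 1


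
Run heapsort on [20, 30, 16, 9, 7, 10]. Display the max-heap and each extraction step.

Build heap: [30, 20, 16, 9, 7, 10]
Extract 30: [20, 10, 16, 9, 7, 30]
Extract 20: [16, 10, 7, 9, 20, 30]
Extract 16: [10, 9, 7, 16, 20, 30]
Extract 10: [9, 7, 10, 16, 20, 30]
Extract 9: [7, 9, 10, 16, 20, 30]


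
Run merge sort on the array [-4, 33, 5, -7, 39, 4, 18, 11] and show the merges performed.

Divide and conquer:
  Merge [-4] + [33] -> [-4, 33]
  Merge [5] + [-7] -> [-7, 5]
  Merge [-4, 33] + [-7, 5] -> [-7, -4, 5, 33]
  Merge [39] + [4] -> [4, 39]
  Merge [18] + [11] -> [11, 18]
  Merge [4, 39] + [11, 18] -> [4, 11, 18, 39]
  Merge [-7, -4, 5, 33] + [4, 11, 18, 39] -> [-7, -4, 4, 5, 11, 18, 33, 39]


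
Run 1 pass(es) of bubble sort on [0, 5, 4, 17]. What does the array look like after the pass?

After pass 1: [0, 4, 5, 17] (1 swaps)
Total swaps: 1


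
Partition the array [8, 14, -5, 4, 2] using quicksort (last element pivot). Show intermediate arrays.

Partition 1: pivot=2 at index 1 -> [-5, 2, 8, 4, 14]
Partition 2: pivot=14 at index 4 -> [-5, 2, 8, 4, 14]
Partition 3: pivot=4 at index 2 -> [-5, 2, 4, 8, 14]


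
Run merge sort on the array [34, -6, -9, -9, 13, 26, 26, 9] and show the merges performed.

Divide and conquer:
  Merge [34] + [-6] -> [-6, 34]
  Merge [-9] + [-9] -> [-9, -9]
  Merge [-6, 34] + [-9, -9] -> [-9, -9, -6, 34]
  Merge [13] + [26] -> [13, 26]
  Merge [26] + [9] -> [9, 26]
  Merge [13, 26] + [9, 26] -> [9, 13, 26, 26]
  Merge [-9, -9, -6, 34] + [9, 13, 26, 26] -> [-9, -9, -6, 9, 13, 26, 26, 34]


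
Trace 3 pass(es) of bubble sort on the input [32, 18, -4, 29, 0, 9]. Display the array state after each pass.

After pass 1: [18, -4, 29, 0, 9, 32] (5 swaps)
After pass 2: [-4, 18, 0, 9, 29, 32] (3 swaps)
After pass 3: [-4, 0, 9, 18, 29, 32] (2 swaps)
Total swaps: 10


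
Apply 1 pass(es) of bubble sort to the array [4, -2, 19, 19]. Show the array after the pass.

After pass 1: [-2, 4, 19, 19] (1 swaps)
Total swaps: 1


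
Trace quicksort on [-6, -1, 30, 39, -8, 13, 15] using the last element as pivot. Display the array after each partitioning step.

Partition 1: pivot=15 at index 4 -> [-6, -1, -8, 13, 15, 39, 30]
Partition 2: pivot=13 at index 3 -> [-6, -1, -8, 13, 15, 39, 30]
Partition 3: pivot=-8 at index 0 -> [-8, -1, -6, 13, 15, 39, 30]
Partition 4: pivot=-6 at index 1 -> [-8, -6, -1, 13, 15, 39, 30]
Partition 5: pivot=30 at index 5 -> [-8, -6, -1, 13, 15, 30, 39]


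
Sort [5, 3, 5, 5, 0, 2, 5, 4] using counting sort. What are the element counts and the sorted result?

Count array: [1, 0, 1, 1, 1, 4]
(count[i] = number of elements equal to i)
Cumulative count: [1, 1, 2, 3, 4, 8]
Sorted: [0, 2, 3, 4, 5, 5, 5, 5]


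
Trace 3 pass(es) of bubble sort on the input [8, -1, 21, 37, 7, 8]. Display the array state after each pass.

After pass 1: [-1, 8, 21, 7, 8, 37] (3 swaps)
After pass 2: [-1, 8, 7, 8, 21, 37] (2 swaps)
After pass 3: [-1, 7, 8, 8, 21, 37] (1 swaps)
Total swaps: 6


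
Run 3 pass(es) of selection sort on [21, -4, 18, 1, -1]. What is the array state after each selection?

Pass 1: Select minimum -4 at index 1, swap -> [-4, 21, 18, 1, -1]
Pass 2: Select minimum -1 at index 4, swap -> [-4, -1, 18, 1, 21]
Pass 3: Select minimum 1 at index 3, swap -> [-4, -1, 1, 18, 21]


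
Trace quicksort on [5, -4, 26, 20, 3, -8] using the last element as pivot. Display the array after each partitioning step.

Partition 1: pivot=-8 at index 0 -> [-8, -4, 26, 20, 3, 5]
Partition 2: pivot=5 at index 3 -> [-8, -4, 3, 5, 26, 20]
Partition 3: pivot=3 at index 2 -> [-8, -4, 3, 5, 26, 20]
Partition 4: pivot=20 at index 4 -> [-8, -4, 3, 5, 20, 26]


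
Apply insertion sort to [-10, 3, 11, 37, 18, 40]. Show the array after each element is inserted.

First element -10 is already 'sorted'
Insert 3: shifted 0 elements -> [-10, 3, 11, 37, 18, 40]
Insert 11: shifted 0 elements -> [-10, 3, 11, 37, 18, 40]
Insert 37: shifted 0 elements -> [-10, 3, 11, 37, 18, 40]
Insert 18: shifted 1 elements -> [-10, 3, 11, 18, 37, 40]
Insert 40: shifted 0 elements -> [-10, 3, 11, 18, 37, 40]


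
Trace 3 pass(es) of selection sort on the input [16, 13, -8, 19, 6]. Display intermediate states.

Pass 1: Select minimum -8 at index 2, swap -> [-8, 13, 16, 19, 6]
Pass 2: Select minimum 6 at index 4, swap -> [-8, 6, 16, 19, 13]
Pass 3: Select minimum 13 at index 4, swap -> [-8, 6, 13, 19, 16]


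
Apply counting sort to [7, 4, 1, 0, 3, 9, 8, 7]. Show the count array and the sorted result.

Count array: [1, 1, 0, 1, 1, 0, 0, 2, 1, 1]
(count[i] = number of elements equal to i)
Cumulative count: [1, 2, 2, 3, 4, 4, 4, 6, 7, 8]
Sorted: [0, 1, 3, 4, 7, 7, 8, 9]


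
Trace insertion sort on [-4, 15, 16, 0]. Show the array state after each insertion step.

First element -4 is already 'sorted'
Insert 15: shifted 0 elements -> [-4, 15, 16, 0]
Insert 16: shifted 0 elements -> [-4, 15, 16, 0]
Insert 0: shifted 2 elements -> [-4, 0, 15, 16]


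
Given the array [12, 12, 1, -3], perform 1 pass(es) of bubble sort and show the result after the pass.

After pass 1: [12, 1, -3, 12] (2 swaps)
Total swaps: 2


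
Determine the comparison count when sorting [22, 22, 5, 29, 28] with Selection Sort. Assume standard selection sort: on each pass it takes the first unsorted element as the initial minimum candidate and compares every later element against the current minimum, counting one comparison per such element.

Pass 1: scan indices 1..4 for the minimum = 4 comparison(s); min is 5, place at index 0 -> [5, 22, 22, 29, 28]
Pass 2: scan indices 2..4 for the minimum = 3 comparison(s); min is 22, place at index 1 -> [5, 22, 22, 29, 28]
Pass 3: scan indices 3..4 for the minimum = 2 comparison(s); min is 22, place at index 2 -> [5, 22, 22, 29, 28]
Pass 4: scan indices 4..4 for the minimum = 1 comparison(s); min is 28, place at index 3 -> [5, 22, 22, 28, 29]
Selection sort always scans the whole unsorted suffix, so the count is (n-1) + (n-2) + ... + 1 = n(n-1)/2 = 5*4/2 = 10 regardless of the input order.
Total comparisons: 4 + 3 + 2 + 1 = 10


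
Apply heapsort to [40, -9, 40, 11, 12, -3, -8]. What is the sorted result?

Build heap: [40, 12, 40, 11, -9, -3, -8]
Extract 40: [40, 12, -3, 11, -9, -8, 40]
Extract 40: [12, 11, -3, -8, -9, 40, 40]
Extract 12: [11, -8, -3, -9, 12, 40, 40]
Extract 11: [-3, -8, -9, 11, 12, 40, 40]
Extract -3: [-8, -9, -3, 11, 12, 40, 40]
Extract -8: [-9, -8, -3, 11, 12, 40, 40]


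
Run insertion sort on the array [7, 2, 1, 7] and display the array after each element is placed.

First element 7 is already 'sorted'
Insert 2: shifted 1 elements -> [2, 7, 1, 7]
Insert 1: shifted 2 elements -> [1, 2, 7, 7]
Insert 7: shifted 0 elements -> [1, 2, 7, 7]


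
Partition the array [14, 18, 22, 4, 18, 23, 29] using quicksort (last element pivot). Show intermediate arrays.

Partition 1: pivot=29 at index 6 -> [14, 18, 22, 4, 18, 23, 29]
Partition 2: pivot=23 at index 5 -> [14, 18, 22, 4, 18, 23, 29]
Partition 3: pivot=18 at index 3 -> [14, 18, 4, 18, 22, 23, 29]
Partition 4: pivot=4 at index 0 -> [4, 18, 14, 18, 22, 23, 29]
Partition 5: pivot=14 at index 1 -> [4, 14, 18, 18, 22, 23, 29]


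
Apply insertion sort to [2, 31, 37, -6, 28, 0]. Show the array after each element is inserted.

First element 2 is already 'sorted'
Insert 31: shifted 0 elements -> [2, 31, 37, -6, 28, 0]
Insert 37: shifted 0 elements -> [2, 31, 37, -6, 28, 0]
Insert -6: shifted 3 elements -> [-6, 2, 31, 37, 28, 0]
Insert 28: shifted 2 elements -> [-6, 2, 28, 31, 37, 0]
Insert 0: shifted 4 elements -> [-6, 0, 2, 28, 31, 37]


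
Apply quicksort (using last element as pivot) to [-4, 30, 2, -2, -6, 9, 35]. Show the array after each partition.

Partition 1: pivot=35 at index 6 -> [-4, 30, 2, -2, -6, 9, 35]
Partition 2: pivot=9 at index 4 -> [-4, 2, -2, -6, 9, 30, 35]
Partition 3: pivot=-6 at index 0 -> [-6, 2, -2, -4, 9, 30, 35]
Partition 4: pivot=-4 at index 1 -> [-6, -4, -2, 2, 9, 30, 35]
Partition 5: pivot=2 at index 3 -> [-6, -4, -2, 2, 9, 30, 35]


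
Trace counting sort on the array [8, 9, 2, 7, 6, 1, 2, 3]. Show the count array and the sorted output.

Count array: [0, 1, 2, 1, 0, 0, 1, 1, 1, 1]
(count[i] = number of elements equal to i)
Cumulative count: [0, 1, 3, 4, 4, 4, 5, 6, 7, 8]
Sorted: [1, 2, 2, 3, 6, 7, 8, 9]


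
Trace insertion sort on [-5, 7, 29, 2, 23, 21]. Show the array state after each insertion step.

First element -5 is already 'sorted'
Insert 7: shifted 0 elements -> [-5, 7, 29, 2, 23, 21]
Insert 29: shifted 0 elements -> [-5, 7, 29, 2, 23, 21]
Insert 2: shifted 2 elements -> [-5, 2, 7, 29, 23, 21]
Insert 23: shifted 1 elements -> [-5, 2, 7, 23, 29, 21]
Insert 21: shifted 2 elements -> [-5, 2, 7, 21, 23, 29]


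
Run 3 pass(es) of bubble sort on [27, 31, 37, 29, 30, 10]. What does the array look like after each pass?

After pass 1: [27, 31, 29, 30, 10, 37] (3 swaps)
After pass 2: [27, 29, 30, 10, 31, 37] (3 swaps)
After pass 3: [27, 29, 10, 30, 31, 37] (1 swaps)
Total swaps: 7


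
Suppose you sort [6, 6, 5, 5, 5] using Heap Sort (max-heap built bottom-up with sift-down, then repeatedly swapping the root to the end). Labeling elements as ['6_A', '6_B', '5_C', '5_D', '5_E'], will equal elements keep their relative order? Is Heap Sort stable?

Trace Heap Sort on the labeled array (the key is the number; the letter only tracks identity):
  Build max-heap: [6_A, 6_B, 5_C, 5_D, 5_E]
  Swap root 6_A to index 4, re-heapify first 4 -> [6_B, 5_E, 5_C, 5_D, 6_A]
  Swap root 6_B to index 3, re-heapify first 3 -> [5_D, 5_E, 5_C, 6_B, 6_A]
  Swap root 5_D to index 2, re-heapify first 2 -> [5_C, 5_E, 5_D, 6_B, 6_A]
  Swap root 5_C to index 1, re-heapify first 1 -> [5_E, 5_C, 5_D, 6_B, 6_A]
Final order: [5_E, 5_C, 5_D, 6_B, 6_A]
Equal keys:
  value 5: originally 5_C, 5_D, 5_E; after sorting 5_E, 5_C, 5_D -> order changed
  value 6: originally 6_A, 6_B; after sorting 6_B, 6_A -> order changed
Equal keys were reordered, so Heap Sort is not stable: heap construction and root-to-end swaps move elements without regard to the original order of equal keys. (One such input is enough; an unstable sort may happen to preserve order on other inputs, but it gives no guarantee.)
Answer: Not stable


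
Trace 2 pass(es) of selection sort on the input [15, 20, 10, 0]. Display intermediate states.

Pass 1: Select minimum 0 at index 3, swap -> [0, 20, 10, 15]
Pass 2: Select minimum 10 at index 2, swap -> [0, 10, 20, 15]


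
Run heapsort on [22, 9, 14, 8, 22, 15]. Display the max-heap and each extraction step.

Build heap: [22, 22, 15, 8, 9, 14]
Extract 22: [22, 14, 15, 8, 9, 22]
Extract 22: [15, 14, 9, 8, 22, 22]
Extract 15: [14, 8, 9, 15, 22, 22]
Extract 14: [9, 8, 14, 15, 22, 22]
Extract 9: [8, 9, 14, 15, 22, 22]


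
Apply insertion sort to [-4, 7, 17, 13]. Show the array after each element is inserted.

First element -4 is already 'sorted'
Insert 7: shifted 0 elements -> [-4, 7, 17, 13]
Insert 17: shifted 0 elements -> [-4, 7, 17, 13]
Insert 13: shifted 1 elements -> [-4, 7, 13, 17]


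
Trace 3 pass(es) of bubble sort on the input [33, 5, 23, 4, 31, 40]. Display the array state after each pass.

After pass 1: [5, 23, 4, 31, 33, 40] (4 swaps)
After pass 2: [5, 4, 23, 31, 33, 40] (1 swaps)
After pass 3: [4, 5, 23, 31, 33, 40] (1 swaps)
Total swaps: 6


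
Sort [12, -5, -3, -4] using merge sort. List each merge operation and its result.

Divide and conquer:
  Merge [12] + [-5] -> [-5, 12]
  Merge [-3] + [-4] -> [-4, -3]
  Merge [-5, 12] + [-4, -3] -> [-5, -4, -3, 12]


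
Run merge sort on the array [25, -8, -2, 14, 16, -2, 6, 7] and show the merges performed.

Divide and conquer:
  Merge [25] + [-8] -> [-8, 25]
  Merge [-2] + [14] -> [-2, 14]
  Merge [-8, 25] + [-2, 14] -> [-8, -2, 14, 25]
  Merge [16] + [-2] -> [-2, 16]
  Merge [6] + [7] -> [6, 7]
  Merge [-2, 16] + [6, 7] -> [-2, 6, 7, 16]
  Merge [-8, -2, 14, 25] + [-2, 6, 7, 16] -> [-8, -2, -2, 6, 7, 14, 16, 25]


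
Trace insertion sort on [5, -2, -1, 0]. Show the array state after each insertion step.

First element 5 is already 'sorted'
Insert -2: shifted 1 elements -> [-2, 5, -1, 0]
Insert -1: shifted 1 elements -> [-2, -1, 5, 0]
Insert 0: shifted 1 elements -> [-2, -1, 0, 5]


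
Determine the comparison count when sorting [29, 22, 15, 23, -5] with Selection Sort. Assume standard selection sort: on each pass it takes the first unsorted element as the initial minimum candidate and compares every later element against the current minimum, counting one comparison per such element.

Pass 1: scan indices 1..4 for the minimum = 4 comparison(s); min is -5, place at index 0 -> [-5, 22, 15, 23, 29]
Pass 2: scan indices 2..4 for the minimum = 3 comparison(s); min is 15, place at index 1 -> [-5, 15, 22, 23, 29]
Pass 3: scan indices 3..4 for the minimum = 2 comparison(s); min is 22, place at index 2 -> [-5, 15, 22, 23, 29]
Pass 4: scan indices 4..4 for the minimum = 1 comparison(s); min is 23, place at index 3 -> [-5, 15, 22, 23, 29]
Selection sort always scans the whole unsorted suffix, so the count is (n-1) + (n-2) + ... + 1 = n(n-1)/2 = 5*4/2 = 10 regardless of the input order.
Total comparisons: 4 + 3 + 2 + 1 = 10


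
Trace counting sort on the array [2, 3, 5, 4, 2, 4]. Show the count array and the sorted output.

Count array: [0, 0, 2, 1, 2, 1]
(count[i] = number of elements equal to i)
Cumulative count: [0, 0, 2, 3, 5, 6]
Sorted: [2, 2, 3, 4, 4, 5]


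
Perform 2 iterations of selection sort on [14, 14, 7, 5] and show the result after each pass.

Pass 1: Select minimum 5 at index 3, swap -> [5, 14, 7, 14]
Pass 2: Select minimum 7 at index 2, swap -> [5, 7, 14, 14]


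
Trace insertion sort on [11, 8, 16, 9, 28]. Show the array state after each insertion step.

First element 11 is already 'sorted'
Insert 8: shifted 1 elements -> [8, 11, 16, 9, 28]
Insert 16: shifted 0 elements -> [8, 11, 16, 9, 28]
Insert 9: shifted 2 elements -> [8, 9, 11, 16, 28]
Insert 28: shifted 0 elements -> [8, 9, 11, 16, 28]


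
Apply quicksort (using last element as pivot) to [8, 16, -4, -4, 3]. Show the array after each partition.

Partition 1: pivot=3 at index 2 -> [-4, -4, 3, 16, 8]
Partition 2: pivot=-4 at index 1 -> [-4, -4, 3, 16, 8]
Partition 3: pivot=8 at index 3 -> [-4, -4, 3, 8, 16]


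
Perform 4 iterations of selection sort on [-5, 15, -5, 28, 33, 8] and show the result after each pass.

Pass 1: Select minimum -5 at index 0, swap -> [-5, 15, -5, 28, 33, 8]
Pass 2: Select minimum -5 at index 2, swap -> [-5, -5, 15, 28, 33, 8]
Pass 3: Select minimum 8 at index 5, swap -> [-5, -5, 8, 28, 33, 15]
Pass 4: Select minimum 15 at index 5, swap -> [-5, -5, 8, 15, 33, 28]


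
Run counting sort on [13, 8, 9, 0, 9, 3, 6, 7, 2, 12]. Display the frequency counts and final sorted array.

Count array: [1, 0, 1, 1, 0, 0, 1, 1, 1, 2, 0, 0, 1, 1]
(count[i] = number of elements equal to i)
Cumulative count: [1, 1, 2, 3, 3, 3, 4, 5, 6, 8, 8, 8, 9, 10]
Sorted: [0, 2, 3, 6, 7, 8, 9, 9, 12, 13]


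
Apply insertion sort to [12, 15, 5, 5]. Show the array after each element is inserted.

First element 12 is already 'sorted'
Insert 15: shifted 0 elements -> [12, 15, 5, 5]
Insert 5: shifted 2 elements -> [5, 12, 15, 5]
Insert 5: shifted 2 elements -> [5, 5, 12, 15]


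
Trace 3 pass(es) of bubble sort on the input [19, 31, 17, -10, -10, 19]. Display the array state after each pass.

After pass 1: [19, 17, -10, -10, 19, 31] (4 swaps)
After pass 2: [17, -10, -10, 19, 19, 31] (3 swaps)
After pass 3: [-10, -10, 17, 19, 19, 31] (2 swaps)
Total swaps: 9


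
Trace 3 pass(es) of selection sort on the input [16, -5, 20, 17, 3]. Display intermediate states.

Pass 1: Select minimum -5 at index 1, swap -> [-5, 16, 20, 17, 3]
Pass 2: Select minimum 3 at index 4, swap -> [-5, 3, 20, 17, 16]
Pass 3: Select minimum 16 at index 4, swap -> [-5, 3, 16, 17, 20]


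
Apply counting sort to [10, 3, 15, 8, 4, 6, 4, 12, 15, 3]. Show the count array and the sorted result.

Count array: [0, 0, 0, 2, 2, 0, 1, 0, 1, 0, 1, 0, 1, 0, 0, 2]
(count[i] = number of elements equal to i)
Cumulative count: [0, 0, 0, 2, 4, 4, 5, 5, 6, 6, 7, 7, 8, 8, 8, 10]
Sorted: [3, 3, 4, 4, 6, 8, 10, 12, 15, 15]


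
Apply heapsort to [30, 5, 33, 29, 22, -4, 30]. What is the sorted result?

Build heap: [33, 29, 30, 5, 22, -4, 30]
Extract 33: [30, 29, 30, 5, 22, -4, 33]
Extract 30: [30, 29, -4, 5, 22, 30, 33]
Extract 30: [29, 22, -4, 5, 30, 30, 33]
Extract 29: [22, 5, -4, 29, 30, 30, 33]
Extract 22: [5, -4, 22, 29, 30, 30, 33]
Extract 5: [-4, 5, 22, 29, 30, 30, 33]


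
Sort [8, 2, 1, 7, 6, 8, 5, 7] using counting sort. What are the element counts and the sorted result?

Count array: [0, 1, 1, 0, 0, 1, 1, 2, 2]
(count[i] = number of elements equal to i)
Cumulative count: [0, 1, 2, 2, 2, 3, 4, 6, 8]
Sorted: [1, 2, 5, 6, 7, 7, 8, 8]


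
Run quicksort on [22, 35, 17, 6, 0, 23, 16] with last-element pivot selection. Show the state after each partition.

Partition 1: pivot=16 at index 2 -> [6, 0, 16, 22, 35, 23, 17]
Partition 2: pivot=0 at index 0 -> [0, 6, 16, 22, 35, 23, 17]
Partition 3: pivot=17 at index 3 -> [0, 6, 16, 17, 35, 23, 22]
Partition 4: pivot=22 at index 4 -> [0, 6, 16, 17, 22, 23, 35]
Partition 5: pivot=35 at index 6 -> [0, 6, 16, 17, 22, 23, 35]


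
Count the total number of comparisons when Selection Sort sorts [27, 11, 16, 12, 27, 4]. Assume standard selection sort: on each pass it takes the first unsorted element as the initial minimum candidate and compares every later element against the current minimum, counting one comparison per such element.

Pass 1: scan indices 1..5 for the minimum = 5 comparison(s); min is 4, place at index 0 -> [4, 11, 16, 12, 27, 27]
Pass 2: scan indices 2..5 for the minimum = 4 comparison(s); min is 11, place at index 1 -> [4, 11, 16, 12, 27, 27]
Pass 3: scan indices 3..5 for the minimum = 3 comparison(s); min is 12, place at index 2 -> [4, 11, 12, 16, 27, 27]
Pass 4: scan indices 4..5 for the minimum = 2 comparison(s); min is 16, place at index 3 -> [4, 11, 12, 16, 27, 27]
Pass 5: scan indices 5..5 for the minimum = 1 comparison(s); min is 27, place at index 4 -> [4, 11, 12, 16, 27, 27]
Selection sort always scans the whole unsorted suffix, so the count is (n-1) + (n-2) + ... + 1 = n(n-1)/2 = 6*5/2 = 15 regardless of the input order.
Total comparisons: 5 + 4 + 3 + 2 + 1 = 15


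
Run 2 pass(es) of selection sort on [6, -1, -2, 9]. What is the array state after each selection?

Pass 1: Select minimum -2 at index 2, swap -> [-2, -1, 6, 9]
Pass 2: Select minimum -1 at index 1, swap -> [-2, -1, 6, 9]


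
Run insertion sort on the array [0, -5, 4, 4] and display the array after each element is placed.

First element 0 is already 'sorted'
Insert -5: shifted 1 elements -> [-5, 0, 4, 4]
Insert 4: shifted 0 elements -> [-5, 0, 4, 4]
Insert 4: shifted 0 elements -> [-5, 0, 4, 4]


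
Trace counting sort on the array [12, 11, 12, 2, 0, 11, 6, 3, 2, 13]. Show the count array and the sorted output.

Count array: [1, 0, 2, 1, 0, 0, 1, 0, 0, 0, 0, 2, 2, 1]
(count[i] = number of elements equal to i)
Cumulative count: [1, 1, 3, 4, 4, 4, 5, 5, 5, 5, 5, 7, 9, 10]
Sorted: [0, 2, 2, 3, 6, 11, 11, 12, 12, 13]


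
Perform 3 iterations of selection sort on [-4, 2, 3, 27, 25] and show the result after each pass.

Pass 1: Select minimum -4 at index 0, swap -> [-4, 2, 3, 27, 25]
Pass 2: Select minimum 2 at index 1, swap -> [-4, 2, 3, 27, 25]
Pass 3: Select minimum 3 at index 2, swap -> [-4, 2, 3, 27, 25]


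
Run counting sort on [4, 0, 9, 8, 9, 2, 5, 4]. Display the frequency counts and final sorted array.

Count array: [1, 0, 1, 0, 2, 1, 0, 0, 1, 2]
(count[i] = number of elements equal to i)
Cumulative count: [1, 1, 2, 2, 4, 5, 5, 5, 6, 8]
Sorted: [0, 2, 4, 4, 5, 8, 9, 9]


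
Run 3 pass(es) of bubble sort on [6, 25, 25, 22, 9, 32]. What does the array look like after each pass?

After pass 1: [6, 25, 22, 9, 25, 32] (2 swaps)
After pass 2: [6, 22, 9, 25, 25, 32] (2 swaps)
After pass 3: [6, 9, 22, 25, 25, 32] (1 swaps)
Total swaps: 5


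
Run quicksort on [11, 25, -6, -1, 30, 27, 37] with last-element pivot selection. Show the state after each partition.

Partition 1: pivot=37 at index 6 -> [11, 25, -6, -1, 30, 27, 37]
Partition 2: pivot=27 at index 4 -> [11, 25, -6, -1, 27, 30, 37]
Partition 3: pivot=-1 at index 1 -> [-6, -1, 11, 25, 27, 30, 37]
Partition 4: pivot=25 at index 3 -> [-6, -1, 11, 25, 27, 30, 37]


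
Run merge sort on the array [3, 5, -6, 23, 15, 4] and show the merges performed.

Divide and conquer:
  Merge [5] + [-6] -> [-6, 5]
  Merge [3] + [-6, 5] -> [-6, 3, 5]
  Merge [15] + [4] -> [4, 15]
  Merge [23] + [4, 15] -> [4, 15, 23]
  Merge [-6, 3, 5] + [4, 15, 23] -> [-6, 3, 4, 5, 15, 23]


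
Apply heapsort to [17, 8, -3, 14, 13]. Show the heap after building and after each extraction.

Build heap: [17, 14, -3, 8, 13]
Extract 17: [14, 13, -3, 8, 17]
Extract 14: [13, 8, -3, 14, 17]
Extract 13: [8, -3, 13, 14, 17]
Extract 8: [-3, 8, 13, 14, 17]


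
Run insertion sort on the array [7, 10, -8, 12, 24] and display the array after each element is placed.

First element 7 is already 'sorted'
Insert 10: shifted 0 elements -> [7, 10, -8, 12, 24]
Insert -8: shifted 2 elements -> [-8, 7, 10, 12, 24]
Insert 12: shifted 0 elements -> [-8, 7, 10, 12, 24]
Insert 24: shifted 0 elements -> [-8, 7, 10, 12, 24]


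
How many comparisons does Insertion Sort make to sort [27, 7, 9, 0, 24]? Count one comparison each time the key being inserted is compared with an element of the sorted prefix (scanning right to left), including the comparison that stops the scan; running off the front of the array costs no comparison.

Insert 7: 27 > 7 (shift), reached front = 1 comparison(s) -> [7, 27, 9, 0, 24]
Insert 9: 27 > 9 (shift), 7 <= 9 (stop) = 2 comparison(s) -> [7, 9, 27, 0, 24]
Insert 0: 27 > 0 (shift), 9 > 0 (shift), 7 > 0 (shift), reached front = 3 comparison(s) -> [0, 7, 9, 27, 24]
Insert 24: 27 > 24 (shift), 9 <= 24 (stop) = 2 comparison(s) -> [0, 7, 9, 24, 27]
Total comparisons: 1 + 2 + 3 + 2 = 8


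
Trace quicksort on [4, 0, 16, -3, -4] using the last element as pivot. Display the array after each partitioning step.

Partition 1: pivot=-4 at index 0 -> [-4, 0, 16, -3, 4]
Partition 2: pivot=4 at index 3 -> [-4, 0, -3, 4, 16]
Partition 3: pivot=-3 at index 1 -> [-4, -3, 0, 4, 16]


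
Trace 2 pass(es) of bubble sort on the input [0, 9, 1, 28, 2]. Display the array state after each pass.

After pass 1: [0, 1, 9, 2, 28] (2 swaps)
After pass 2: [0, 1, 2, 9, 28] (1 swaps)
Total swaps: 3


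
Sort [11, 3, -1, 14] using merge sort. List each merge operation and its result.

Divide and conquer:
  Merge [11] + [3] -> [3, 11]
  Merge [-1] + [14] -> [-1, 14]
  Merge [3, 11] + [-1, 14] -> [-1, 3, 11, 14]


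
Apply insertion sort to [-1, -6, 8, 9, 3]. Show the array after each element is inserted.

First element -1 is already 'sorted'
Insert -6: shifted 1 elements -> [-6, -1, 8, 9, 3]
Insert 8: shifted 0 elements -> [-6, -1, 8, 9, 3]
Insert 9: shifted 0 elements -> [-6, -1, 8, 9, 3]
Insert 3: shifted 2 elements -> [-6, -1, 3, 8, 9]


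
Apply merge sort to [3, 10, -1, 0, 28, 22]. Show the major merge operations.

Divide and conquer:
  Merge [10] + [-1] -> [-1, 10]
  Merge [3] + [-1, 10] -> [-1, 3, 10]
  Merge [28] + [22] -> [22, 28]
  Merge [0] + [22, 28] -> [0, 22, 28]
  Merge [-1, 3, 10] + [0, 22, 28] -> [-1, 0, 3, 10, 22, 28]


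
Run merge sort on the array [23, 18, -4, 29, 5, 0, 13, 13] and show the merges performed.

Divide and conquer:
  Merge [23] + [18] -> [18, 23]
  Merge [-4] + [29] -> [-4, 29]
  Merge [18, 23] + [-4, 29] -> [-4, 18, 23, 29]
  Merge [5] + [0] -> [0, 5]
  Merge [13] + [13] -> [13, 13]
  Merge [0, 5] + [13, 13] -> [0, 5, 13, 13]
  Merge [-4, 18, 23, 29] + [0, 5, 13, 13] -> [-4, 0, 5, 13, 13, 18, 23, 29]


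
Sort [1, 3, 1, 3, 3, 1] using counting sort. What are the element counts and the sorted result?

Count array: [0, 3, 0, 3]
(count[i] = number of elements equal to i)
Cumulative count: [0, 3, 3, 6]
Sorted: [1, 1, 1, 3, 3, 3]


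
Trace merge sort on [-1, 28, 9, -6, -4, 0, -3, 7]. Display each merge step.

Divide and conquer:
  Merge [-1] + [28] -> [-1, 28]
  Merge [9] + [-6] -> [-6, 9]
  Merge [-1, 28] + [-6, 9] -> [-6, -1, 9, 28]
  Merge [-4] + [0] -> [-4, 0]
  Merge [-3] + [7] -> [-3, 7]
  Merge [-4, 0] + [-3, 7] -> [-4, -3, 0, 7]
  Merge [-6, -1, 9, 28] + [-4, -3, 0, 7] -> [-6, -4, -3, -1, 0, 7, 9, 28]


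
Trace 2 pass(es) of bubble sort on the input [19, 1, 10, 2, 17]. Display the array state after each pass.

After pass 1: [1, 10, 2, 17, 19] (4 swaps)
After pass 2: [1, 2, 10, 17, 19] (1 swaps)
Total swaps: 5


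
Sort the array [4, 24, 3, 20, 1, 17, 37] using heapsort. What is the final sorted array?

Build heap: [37, 24, 17, 20, 1, 4, 3]
Extract 37: [24, 20, 17, 3, 1, 4, 37]
Extract 24: [20, 4, 17, 3, 1, 24, 37]
Extract 20: [17, 4, 1, 3, 20, 24, 37]
Extract 17: [4, 3, 1, 17, 20, 24, 37]
Extract 4: [3, 1, 4, 17, 20, 24, 37]
Extract 3: [1, 3, 4, 17, 20, 24, 37]
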